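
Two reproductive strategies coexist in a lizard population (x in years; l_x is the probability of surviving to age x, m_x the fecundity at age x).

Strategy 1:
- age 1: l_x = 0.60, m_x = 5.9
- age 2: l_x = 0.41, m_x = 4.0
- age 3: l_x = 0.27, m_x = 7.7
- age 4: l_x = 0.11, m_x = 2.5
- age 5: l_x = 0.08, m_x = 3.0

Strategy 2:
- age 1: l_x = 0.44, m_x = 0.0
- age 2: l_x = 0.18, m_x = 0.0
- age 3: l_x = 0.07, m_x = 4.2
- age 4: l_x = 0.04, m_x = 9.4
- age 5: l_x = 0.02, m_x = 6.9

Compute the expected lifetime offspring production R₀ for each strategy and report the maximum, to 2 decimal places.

Strategy 1: R₀ = 0.60×5.9 + 0.41×4.0 + 0.27×7.7 + 0.11×2.5 + 0.08×3.0 = 7.7740
Strategy 2: R₀ = 0.44×0.0 + 0.18×0.0 + 0.07×4.2 + 0.04×9.4 + 0.02×6.9 = 0.8080
Highest R₀: strategy 1 with 7.7740.

7.77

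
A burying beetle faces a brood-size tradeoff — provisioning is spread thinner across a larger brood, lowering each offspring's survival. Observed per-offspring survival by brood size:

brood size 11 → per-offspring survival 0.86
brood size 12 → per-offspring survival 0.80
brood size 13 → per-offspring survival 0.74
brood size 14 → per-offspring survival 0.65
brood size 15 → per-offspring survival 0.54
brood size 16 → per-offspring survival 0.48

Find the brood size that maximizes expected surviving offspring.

Expected surviving offspring = c × s(c):
  c=11: 11 × 0.86 = 9.460
  c=12: 12 × 0.80 = 9.600
  c=13: 13 × 0.74 = 9.620
  c=14: 14 × 0.65 = 9.100
  c=15: 15 × 0.54 = 8.100
  c=16: 16 × 0.48 = 7.680
Maximum at c = 13 (9.620 surviving offspring).

13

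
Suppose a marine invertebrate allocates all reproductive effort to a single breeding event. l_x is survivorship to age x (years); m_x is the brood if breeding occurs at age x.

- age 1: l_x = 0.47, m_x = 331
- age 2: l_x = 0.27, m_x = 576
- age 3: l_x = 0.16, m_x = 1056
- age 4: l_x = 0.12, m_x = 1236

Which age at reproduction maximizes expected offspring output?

Expected offspring if breeding at age x = l_x × m_x:
  age 1: 0.47 × 331 = 155.570
  age 2: 0.27 × 576 = 155.520
  age 3: 0.16 × 1056 = 168.960
  age 4: 0.12 × 1236 = 148.320
Maximum at age 3 (168.960).

3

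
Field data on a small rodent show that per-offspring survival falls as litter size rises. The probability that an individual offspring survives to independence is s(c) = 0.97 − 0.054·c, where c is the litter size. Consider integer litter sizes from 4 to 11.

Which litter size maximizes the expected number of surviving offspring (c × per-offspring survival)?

9

Expected surviving offspring = c × s(c):
  c=4: 4 × 0.754 = 3.016
  c=5: 5 × 0.700 = 3.500
  c=6: 6 × 0.646 = 3.876
  c=7: 7 × 0.592 = 4.144
  c=8: 8 × 0.538 = 4.304
  c=9: 9 × 0.484 = 4.356
  c=10: 10 × 0.430 = 4.300
  c=11: 11 × 0.376 = 4.136
Maximum at c = 9 (4.356 surviving offspring).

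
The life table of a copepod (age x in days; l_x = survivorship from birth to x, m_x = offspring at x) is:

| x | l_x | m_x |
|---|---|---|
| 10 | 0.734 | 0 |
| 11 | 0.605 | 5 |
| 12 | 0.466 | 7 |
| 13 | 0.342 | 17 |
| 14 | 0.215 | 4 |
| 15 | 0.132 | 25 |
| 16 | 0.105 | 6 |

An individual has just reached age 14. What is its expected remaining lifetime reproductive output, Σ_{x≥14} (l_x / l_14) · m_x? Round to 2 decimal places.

22.28

l_14 = 0.215. Conditional survival from age 14 to x is l_x / l_14.
  x=14: (0.215/0.215) × 4 = 4.0000
  x=15: (0.132/0.215) × 25 = 15.3488
  x=16: (0.105/0.215) × 6 = 2.9302
Sum = 4.0000 + 15.3488 + 2.9302 = 22.2791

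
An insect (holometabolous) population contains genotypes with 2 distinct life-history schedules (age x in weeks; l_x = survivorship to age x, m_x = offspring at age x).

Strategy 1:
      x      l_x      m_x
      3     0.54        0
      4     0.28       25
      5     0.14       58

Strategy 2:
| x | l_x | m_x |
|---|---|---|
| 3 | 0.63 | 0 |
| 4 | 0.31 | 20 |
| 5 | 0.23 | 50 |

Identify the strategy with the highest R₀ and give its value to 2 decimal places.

17.70

Strategy 1: R₀ = 0.54×0 + 0.28×25 + 0.14×58 = 15.1200
Strategy 2: R₀ = 0.63×0 + 0.31×20 + 0.23×50 = 17.7000
Highest R₀: strategy 2 with 17.7000.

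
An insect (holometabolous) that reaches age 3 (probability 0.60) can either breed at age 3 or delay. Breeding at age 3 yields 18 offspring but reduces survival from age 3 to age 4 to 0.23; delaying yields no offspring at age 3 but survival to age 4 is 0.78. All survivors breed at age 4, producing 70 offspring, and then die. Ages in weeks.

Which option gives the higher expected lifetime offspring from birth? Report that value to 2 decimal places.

32.76

breed at age 3: R₀ = 0.60 × (18 + 0.23 × 70) = 0.60 × 34.1000 = 20.4600
delay to age 4: R₀ = 0.60 × (0.78 × 70) = 0.60 × 54.6000 = 32.7600
Higher: delay to age 4 (32.7600).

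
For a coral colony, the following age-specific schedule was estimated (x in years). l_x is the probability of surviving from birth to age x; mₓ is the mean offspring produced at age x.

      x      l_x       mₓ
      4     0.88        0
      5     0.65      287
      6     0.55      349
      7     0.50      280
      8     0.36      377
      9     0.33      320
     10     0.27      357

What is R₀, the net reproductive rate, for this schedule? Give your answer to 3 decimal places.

856.210

R₀ = Σ l_x mₓ:
  age 4: 0.88 × 0 = 0.0000
  age 5: 0.65 × 287 = 186.5500
  age 6: 0.55 × 349 = 191.9500
  age 7: 0.50 × 280 = 140.0000
  age 8: 0.36 × 377 = 135.7200
  age 9: 0.33 × 320 = 105.6000
  age 10: 0.27 × 357 = 96.3900
R₀ = 0.0000 + 186.5500 + 191.9500 + 140.0000 + 135.7200 + 105.6000 + 96.3900 = 856.2100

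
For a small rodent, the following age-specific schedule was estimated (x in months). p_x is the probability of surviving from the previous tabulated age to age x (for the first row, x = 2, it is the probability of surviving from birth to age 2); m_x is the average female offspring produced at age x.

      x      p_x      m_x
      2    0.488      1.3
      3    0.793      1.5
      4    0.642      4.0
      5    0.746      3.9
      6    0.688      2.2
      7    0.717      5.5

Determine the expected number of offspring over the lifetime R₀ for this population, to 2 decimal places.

Survivorship from birth: l_x = p_2·p_3·…·p_x.
  l_2 = 0.48800
  l_3 = 0.38698
  l_4 = 0.24844
  l_5 = 0.18534
  l_6 = 0.12751
  l_7 = 0.09143
R₀ = Σ l_x m_x:
  age 2: 0.48800 × 1.3 = 0.6344
  age 3: 0.38698 × 1.5 = 0.5805
  age 4: 0.24844 × 4.0 = 0.9938
  age 5: 0.18534 × 3.9 = 0.7228
  age 6: 0.12751 × 2.2 = 0.2805
  age 7: 0.09143 × 5.5 = 0.5029
R₀ = 0.6344 + 0.5805 + 0.9938 + 0.7228 + 0.2805 + 0.5029 = 3.7148

3.71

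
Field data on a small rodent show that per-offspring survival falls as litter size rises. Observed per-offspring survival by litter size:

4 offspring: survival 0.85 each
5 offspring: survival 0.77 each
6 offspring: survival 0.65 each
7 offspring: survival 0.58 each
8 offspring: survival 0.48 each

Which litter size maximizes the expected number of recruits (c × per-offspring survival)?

Expected recruits = c × s(c):
  c=4: 4 × 0.85 = 3.400
  c=5: 5 × 0.77 = 3.850
  c=6: 6 × 0.65 = 3.900
  c=7: 7 × 0.58 = 4.060
  c=8: 8 × 0.48 = 3.840
Maximum at c = 7 (4.060 recruits).

7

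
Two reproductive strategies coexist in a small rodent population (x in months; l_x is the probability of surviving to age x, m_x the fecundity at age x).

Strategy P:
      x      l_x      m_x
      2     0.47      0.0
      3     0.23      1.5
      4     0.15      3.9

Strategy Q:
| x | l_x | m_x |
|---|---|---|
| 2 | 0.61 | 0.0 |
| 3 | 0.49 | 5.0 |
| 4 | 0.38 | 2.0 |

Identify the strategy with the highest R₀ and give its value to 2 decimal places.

3.21

Strategy P: R₀ = 0.47×0.0 + 0.23×1.5 + 0.15×3.9 = 0.9300
Strategy Q: R₀ = 0.61×0.0 + 0.49×5.0 + 0.38×2.0 = 3.2100
Highest R₀: strategy Q with 3.2100.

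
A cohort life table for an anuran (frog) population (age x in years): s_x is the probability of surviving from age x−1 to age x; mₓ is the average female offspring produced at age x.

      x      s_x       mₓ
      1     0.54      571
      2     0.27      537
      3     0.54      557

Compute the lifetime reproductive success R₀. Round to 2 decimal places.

Survivorship from birth: l_x = s_1·s_2·…·s_x.
  l_1 = 0.54000
  l_2 = 0.14580
  l_3 = 0.07873
R₀ = Σ l_x mₓ:
  age 1: 0.54000 × 571 = 308.3400
  age 2: 0.14580 × 537 = 78.2946
  age 3: 0.07873 × 557 = 43.8526
R₀ = 308.3400 + 78.2946 + 43.8526 = 430.4872

430.49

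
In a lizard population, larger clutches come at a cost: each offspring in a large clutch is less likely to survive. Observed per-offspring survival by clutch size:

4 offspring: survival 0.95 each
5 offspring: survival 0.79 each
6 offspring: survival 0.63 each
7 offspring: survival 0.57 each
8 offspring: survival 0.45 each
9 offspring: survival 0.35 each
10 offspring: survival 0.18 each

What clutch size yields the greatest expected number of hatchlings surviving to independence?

7

Expected hatchlings surviving to independence = c × s(c):
  c=4: 4 × 0.95 = 3.800
  c=5: 5 × 0.79 = 3.950
  c=6: 6 × 0.63 = 3.780
  c=7: 7 × 0.57 = 3.990
  c=8: 8 × 0.45 = 3.600
  c=9: 9 × 0.35 = 3.150
  c=10: 10 × 0.18 = 1.800
Maximum at c = 7 (3.990 hatchlings surviving to independence).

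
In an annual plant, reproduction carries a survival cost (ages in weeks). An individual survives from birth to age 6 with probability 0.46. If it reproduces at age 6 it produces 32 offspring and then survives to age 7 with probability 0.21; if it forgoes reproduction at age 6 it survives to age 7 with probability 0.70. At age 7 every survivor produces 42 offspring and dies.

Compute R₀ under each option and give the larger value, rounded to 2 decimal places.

18.78

breed at age 6: R₀ = 0.46 × (32 + 0.21 × 42) = 0.46 × 40.8200 = 18.7772
delay to age 7: R₀ = 0.46 × (0.70 × 42) = 0.46 × 29.4000 = 13.5240
Higher: breed at age 6 (18.7772).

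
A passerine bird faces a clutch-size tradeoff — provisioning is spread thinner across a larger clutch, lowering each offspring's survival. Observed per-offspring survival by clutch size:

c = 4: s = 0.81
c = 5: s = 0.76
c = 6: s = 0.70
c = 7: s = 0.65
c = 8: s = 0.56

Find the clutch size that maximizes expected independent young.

Expected independent young = c × s(c):
  c=4: 4 × 0.81 = 3.240
  c=5: 5 × 0.76 = 3.800
  c=6: 6 × 0.70 = 4.200
  c=7: 7 × 0.65 = 4.550
  c=8: 8 × 0.56 = 4.480
Maximum at c = 7 (4.550 independent young).

7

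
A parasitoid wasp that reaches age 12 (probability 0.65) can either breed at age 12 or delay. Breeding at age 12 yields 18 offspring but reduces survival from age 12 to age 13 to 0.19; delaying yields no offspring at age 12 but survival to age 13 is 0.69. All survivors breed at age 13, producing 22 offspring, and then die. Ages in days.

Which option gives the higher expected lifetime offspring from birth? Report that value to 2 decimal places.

breed at age 12: R₀ = 0.65 × (18 + 0.19 × 22) = 0.65 × 22.1800 = 14.4170
delay to age 13: R₀ = 0.65 × (0.69 × 22) = 0.65 × 15.1800 = 9.8670
Higher: breed at age 12 (14.4170).

14.42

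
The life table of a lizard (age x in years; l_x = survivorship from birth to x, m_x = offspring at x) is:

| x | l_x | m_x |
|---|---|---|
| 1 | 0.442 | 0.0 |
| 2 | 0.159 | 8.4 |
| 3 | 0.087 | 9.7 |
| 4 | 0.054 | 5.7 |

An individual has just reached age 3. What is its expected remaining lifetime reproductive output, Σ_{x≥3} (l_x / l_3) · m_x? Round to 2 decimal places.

13.24

l_3 = 0.087. Conditional survival from age 3 to x is l_x / l_3.
  x=3: (0.087/0.087) × 9.7 = 9.7000
  x=4: (0.054/0.087) × 5.7 = 3.5379
Sum = 9.7000 + 3.5379 = 13.2379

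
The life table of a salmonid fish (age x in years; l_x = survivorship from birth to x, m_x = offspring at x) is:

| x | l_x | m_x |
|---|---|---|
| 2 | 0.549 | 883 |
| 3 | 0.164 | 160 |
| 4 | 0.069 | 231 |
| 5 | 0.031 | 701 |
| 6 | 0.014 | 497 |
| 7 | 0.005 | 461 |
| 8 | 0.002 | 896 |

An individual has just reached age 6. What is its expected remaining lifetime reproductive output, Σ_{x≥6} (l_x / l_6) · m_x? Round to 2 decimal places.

l_6 = 0.014. Conditional survival from age 6 to x is l_x / l_6.
  x=6: (0.014/0.014) × 497 = 497.0000
  x=7: (0.005/0.014) × 461 = 164.6429
  x=8: (0.002/0.014) × 896 = 128.0000
Sum = 497.0000 + 164.6429 + 128.0000 = 789.6429

789.64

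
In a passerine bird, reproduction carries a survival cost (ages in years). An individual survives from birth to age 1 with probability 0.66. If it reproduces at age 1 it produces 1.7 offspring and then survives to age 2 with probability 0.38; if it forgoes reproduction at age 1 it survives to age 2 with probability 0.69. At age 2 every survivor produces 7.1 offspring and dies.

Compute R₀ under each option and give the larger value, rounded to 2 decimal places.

breed at age 1: R₀ = 0.66 × (1.7 + 0.38 × 7.1) = 0.66 × 4.3980 = 2.9027
delay to age 2: R₀ = 0.66 × (0.69 × 7.1) = 0.66 × 4.8990 = 3.2333
Higher: delay to age 2 (3.2333).

3.23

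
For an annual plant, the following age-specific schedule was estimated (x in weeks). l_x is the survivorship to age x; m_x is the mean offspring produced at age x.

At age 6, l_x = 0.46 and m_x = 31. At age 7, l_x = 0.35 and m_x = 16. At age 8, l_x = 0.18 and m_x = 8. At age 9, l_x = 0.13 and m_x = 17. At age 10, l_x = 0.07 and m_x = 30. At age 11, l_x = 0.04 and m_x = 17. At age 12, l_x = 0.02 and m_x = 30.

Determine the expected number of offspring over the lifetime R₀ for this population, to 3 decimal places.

26.890

R₀ = Σ l_x m_x:
  age 6: 0.46 × 31 = 14.2600
  age 7: 0.35 × 16 = 5.6000
  age 8: 0.18 × 8 = 1.4400
  age 9: 0.13 × 17 = 2.2100
  age 10: 0.07 × 30 = 2.1000
  age 11: 0.04 × 17 = 0.6800
  age 12: 0.02 × 30 = 0.6000
R₀ = 14.2600 + 5.6000 + 1.4400 + 2.2100 + 2.1000 + 0.6800 + 0.6000 = 26.8900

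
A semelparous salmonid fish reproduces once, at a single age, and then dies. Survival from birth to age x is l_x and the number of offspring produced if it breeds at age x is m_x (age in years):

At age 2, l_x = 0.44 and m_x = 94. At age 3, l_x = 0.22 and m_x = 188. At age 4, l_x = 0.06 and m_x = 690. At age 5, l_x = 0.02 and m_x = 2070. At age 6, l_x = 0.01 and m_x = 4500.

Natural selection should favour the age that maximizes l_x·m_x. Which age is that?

Expected offspring if breeding at age x = l_x × m_x:
  age 2: 0.44 × 94 = 41.360
  age 3: 0.22 × 188 = 41.360
  age 4: 0.06 × 690 = 41.400
  age 5: 0.02 × 2070 = 41.400
  age 6: 0.01 × 4500 = 45.000
Maximum at age 6 (45.000).

6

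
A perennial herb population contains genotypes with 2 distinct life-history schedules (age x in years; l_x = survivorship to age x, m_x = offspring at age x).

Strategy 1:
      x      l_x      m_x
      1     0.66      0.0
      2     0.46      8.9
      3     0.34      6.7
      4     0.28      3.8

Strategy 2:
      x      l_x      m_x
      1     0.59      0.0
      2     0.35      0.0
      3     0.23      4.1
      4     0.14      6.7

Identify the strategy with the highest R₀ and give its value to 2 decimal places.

7.44

Strategy 1: R₀ = 0.66×0.0 + 0.46×8.9 + 0.34×6.7 + 0.28×3.8 = 7.4360
Strategy 2: R₀ = 0.59×0.0 + 0.35×0.0 + 0.23×4.1 + 0.14×6.7 = 1.8810
Highest R₀: strategy 1 with 7.4360.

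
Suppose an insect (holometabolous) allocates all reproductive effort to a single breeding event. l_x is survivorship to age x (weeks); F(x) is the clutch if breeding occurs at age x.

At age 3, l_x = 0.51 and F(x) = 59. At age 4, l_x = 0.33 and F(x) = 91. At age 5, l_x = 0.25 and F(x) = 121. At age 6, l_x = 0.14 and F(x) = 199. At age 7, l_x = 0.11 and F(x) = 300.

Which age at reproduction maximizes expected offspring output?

7

Expected offspring if breeding at age x = l_x × F(x):
  age 3: 0.51 × 59 = 30.090
  age 4: 0.33 × 91 = 30.030
  age 5: 0.25 × 121 = 30.250
  age 6: 0.14 × 199 = 27.860
  age 7: 0.11 × 300 = 33.000
Maximum at age 7 (33.000).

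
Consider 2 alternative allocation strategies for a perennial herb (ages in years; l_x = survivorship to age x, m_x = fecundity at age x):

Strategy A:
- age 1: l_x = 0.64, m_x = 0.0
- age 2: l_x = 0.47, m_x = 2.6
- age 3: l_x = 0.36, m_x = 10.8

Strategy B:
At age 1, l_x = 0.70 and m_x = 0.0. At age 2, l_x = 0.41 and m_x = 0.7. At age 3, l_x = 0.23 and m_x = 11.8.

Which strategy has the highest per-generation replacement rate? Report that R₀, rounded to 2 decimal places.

5.11

Strategy A: R₀ = 0.64×0.0 + 0.47×2.6 + 0.36×10.8 = 5.1100
Strategy B: R₀ = 0.70×0.0 + 0.41×0.7 + 0.23×11.8 = 3.0010
Highest R₀: strategy A with 5.1100.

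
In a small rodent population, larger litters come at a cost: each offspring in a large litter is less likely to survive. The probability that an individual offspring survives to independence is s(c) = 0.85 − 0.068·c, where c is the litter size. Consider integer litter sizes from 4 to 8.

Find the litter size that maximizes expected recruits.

6

Expected recruits = c × s(c):
  c=4: 4 × 0.578 = 2.312
  c=5: 5 × 0.510 = 2.550
  c=6: 6 × 0.442 = 2.652
  c=7: 7 × 0.374 = 2.618
  c=8: 8 × 0.306 = 2.448
Maximum at c = 6 (2.652 recruits).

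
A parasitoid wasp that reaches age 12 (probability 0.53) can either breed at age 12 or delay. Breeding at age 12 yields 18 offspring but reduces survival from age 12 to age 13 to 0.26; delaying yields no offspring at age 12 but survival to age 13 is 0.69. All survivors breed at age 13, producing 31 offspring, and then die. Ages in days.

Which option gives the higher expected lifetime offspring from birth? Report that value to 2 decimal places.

breed at age 12: R₀ = 0.53 × (18 + 0.26 × 31) = 0.53 × 26.0600 = 13.8118
delay to age 13: R₀ = 0.53 × (0.69 × 31) = 0.53 × 21.3900 = 11.3367
Higher: breed at age 12 (13.8118).

13.81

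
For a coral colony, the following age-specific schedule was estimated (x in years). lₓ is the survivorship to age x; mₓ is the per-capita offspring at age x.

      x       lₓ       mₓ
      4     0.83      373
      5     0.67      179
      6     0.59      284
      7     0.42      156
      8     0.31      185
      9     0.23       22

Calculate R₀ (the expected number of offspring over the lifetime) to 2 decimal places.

725.01

R₀ = Σ lₓ mₓ:
  age 4: 0.83 × 373 = 309.5900
  age 5: 0.67 × 179 = 119.9300
  age 6: 0.59 × 284 = 167.5600
  age 7: 0.42 × 156 = 65.5200
  age 8: 0.31 × 185 = 57.3500
  age 9: 0.23 × 22 = 5.0600
R₀ = 309.5900 + 119.9300 + 167.5600 + 65.5200 + 57.3500 + 5.0600 = 725.0100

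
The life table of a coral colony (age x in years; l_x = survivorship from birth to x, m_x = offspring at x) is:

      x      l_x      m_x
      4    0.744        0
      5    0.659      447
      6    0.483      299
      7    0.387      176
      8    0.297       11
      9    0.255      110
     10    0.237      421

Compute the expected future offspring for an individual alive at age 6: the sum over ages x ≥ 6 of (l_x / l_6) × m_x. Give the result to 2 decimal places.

l_6 = 0.483. Conditional survival from age 6 to x is l_x / l_6.
  x=6: (0.483/0.483) × 299 = 299.0000
  x=7: (0.387/0.483) × 176 = 141.0186
  x=8: (0.297/0.483) × 11 = 6.7640
  x=9: (0.255/0.483) × 110 = 58.0745
  x=10: (0.237/0.483) × 421 = 206.5776
Sum = 299.0000 + 141.0186 + 6.7640 + 58.0745 + 206.5776 = 711.4348

711.43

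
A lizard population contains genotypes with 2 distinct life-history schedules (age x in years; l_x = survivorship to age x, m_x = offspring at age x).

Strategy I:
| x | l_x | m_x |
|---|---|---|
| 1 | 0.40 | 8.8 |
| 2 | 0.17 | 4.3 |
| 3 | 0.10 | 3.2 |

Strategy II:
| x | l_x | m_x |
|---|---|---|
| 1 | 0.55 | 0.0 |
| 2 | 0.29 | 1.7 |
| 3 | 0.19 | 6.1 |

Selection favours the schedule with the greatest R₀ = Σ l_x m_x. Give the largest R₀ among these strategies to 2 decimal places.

4.57

Strategy I: R₀ = 0.40×8.8 + 0.17×4.3 + 0.10×3.2 = 4.5710
Strategy II: R₀ = 0.55×0.0 + 0.29×1.7 + 0.19×6.1 = 1.6520
Highest R₀: strategy I with 4.5710.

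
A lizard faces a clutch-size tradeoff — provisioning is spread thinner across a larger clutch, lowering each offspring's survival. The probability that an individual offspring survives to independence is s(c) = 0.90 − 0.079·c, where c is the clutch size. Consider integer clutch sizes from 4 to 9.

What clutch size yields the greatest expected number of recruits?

Expected recruits = c × s(c):
  c=4: 4 × 0.584 = 2.336
  c=5: 5 × 0.505 = 2.525
  c=6: 6 × 0.426 = 2.556
  c=7: 7 × 0.347 = 2.429
  c=8: 8 × 0.268 = 2.144
  c=9: 9 × 0.189 = 1.701
Maximum at c = 6 (2.556 recruits).

6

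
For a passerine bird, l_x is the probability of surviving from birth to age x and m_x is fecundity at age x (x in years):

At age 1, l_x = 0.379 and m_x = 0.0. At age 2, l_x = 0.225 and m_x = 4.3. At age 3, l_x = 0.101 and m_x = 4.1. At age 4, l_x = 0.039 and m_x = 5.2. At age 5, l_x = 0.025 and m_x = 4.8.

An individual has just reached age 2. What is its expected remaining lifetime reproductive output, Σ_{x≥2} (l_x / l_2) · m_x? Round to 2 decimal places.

7.58

l_2 = 0.225. Conditional survival from age 2 to x is l_x / l_2.
  x=2: (0.225/0.225) × 4.3 = 4.3000
  x=3: (0.101/0.225) × 4.1 = 1.8404
  x=4: (0.039/0.225) × 5.2 = 0.9013
  x=5: (0.025/0.225) × 4.8 = 0.5333
Sum = 4.3000 + 1.8404 + 0.9013 + 0.5333 = 7.5751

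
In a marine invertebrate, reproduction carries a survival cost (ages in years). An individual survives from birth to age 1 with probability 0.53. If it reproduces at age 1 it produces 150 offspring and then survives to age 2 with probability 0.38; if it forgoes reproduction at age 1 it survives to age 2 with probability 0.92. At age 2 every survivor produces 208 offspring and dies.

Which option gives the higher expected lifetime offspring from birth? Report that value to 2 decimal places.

121.39

breed at age 1: R₀ = 0.53 × (150 + 0.38 × 208) = 0.53 × 229.0400 = 121.3912
delay to age 2: R₀ = 0.53 × (0.92 × 208) = 0.53 × 191.3600 = 101.4208
Higher: breed at age 1 (121.3912).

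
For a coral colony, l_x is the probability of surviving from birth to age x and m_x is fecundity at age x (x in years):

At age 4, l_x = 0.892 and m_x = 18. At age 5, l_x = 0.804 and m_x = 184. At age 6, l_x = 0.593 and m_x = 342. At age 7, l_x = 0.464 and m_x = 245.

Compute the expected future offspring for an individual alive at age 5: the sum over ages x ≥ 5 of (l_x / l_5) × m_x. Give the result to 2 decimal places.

577.64

l_5 = 0.804. Conditional survival from age 5 to x is l_x / l_5.
  x=5: (0.804/0.804) × 184 = 184.0000
  x=6: (0.593/0.804) × 342 = 252.2463
  x=7: (0.464/0.804) × 245 = 141.3930
Sum = 184.0000 + 252.2463 + 141.3930 = 577.6393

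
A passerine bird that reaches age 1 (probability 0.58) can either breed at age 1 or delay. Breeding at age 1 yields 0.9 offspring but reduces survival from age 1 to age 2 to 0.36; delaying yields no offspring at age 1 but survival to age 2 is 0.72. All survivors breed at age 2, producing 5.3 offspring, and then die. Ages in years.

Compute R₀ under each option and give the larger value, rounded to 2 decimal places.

2.21

breed at age 1: R₀ = 0.58 × (0.9 + 0.36 × 5.3) = 0.58 × 2.8080 = 1.6286
delay to age 2: R₀ = 0.58 × (0.72 × 5.3) = 0.58 × 3.8160 = 2.2133
Higher: delay to age 2 (2.2133).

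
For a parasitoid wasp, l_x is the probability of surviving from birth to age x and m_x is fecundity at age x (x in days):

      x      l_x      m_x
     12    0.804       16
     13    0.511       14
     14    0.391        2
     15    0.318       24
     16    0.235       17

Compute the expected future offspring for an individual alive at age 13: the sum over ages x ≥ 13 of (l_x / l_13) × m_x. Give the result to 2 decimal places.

l_13 = 0.511. Conditional survival from age 13 to x is l_x / l_13.
  x=13: (0.511/0.511) × 14 = 14.0000
  x=14: (0.391/0.511) × 2 = 1.5303
  x=15: (0.318/0.511) × 24 = 14.9354
  x=16: (0.235/0.511) × 17 = 7.8180
Sum = 14.0000 + 1.5303 + 14.9354 + 7.8180 = 38.2838

38.28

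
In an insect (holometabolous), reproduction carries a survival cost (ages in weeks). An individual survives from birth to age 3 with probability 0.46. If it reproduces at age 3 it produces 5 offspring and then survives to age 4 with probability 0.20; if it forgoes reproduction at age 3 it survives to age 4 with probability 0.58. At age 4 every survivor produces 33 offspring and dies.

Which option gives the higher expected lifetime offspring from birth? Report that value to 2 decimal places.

8.80

breed at age 3: R₀ = 0.46 × (5 + 0.20 × 33) = 0.46 × 11.6000 = 5.3360
delay to age 4: R₀ = 0.46 × (0.58 × 33) = 0.46 × 19.1400 = 8.8044
Higher: delay to age 4 (8.8044).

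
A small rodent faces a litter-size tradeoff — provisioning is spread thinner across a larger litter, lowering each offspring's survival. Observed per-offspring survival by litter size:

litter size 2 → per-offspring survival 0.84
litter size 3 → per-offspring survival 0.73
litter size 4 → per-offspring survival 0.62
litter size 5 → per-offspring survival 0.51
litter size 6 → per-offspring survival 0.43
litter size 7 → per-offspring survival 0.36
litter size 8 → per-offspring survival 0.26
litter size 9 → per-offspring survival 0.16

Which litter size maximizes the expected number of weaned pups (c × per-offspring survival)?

Expected weaned pups = c × s(c):
  c=2: 2 × 0.84 = 1.680
  c=3: 3 × 0.73 = 2.190
  c=4: 4 × 0.62 = 2.480
  c=5: 5 × 0.51 = 2.550
  c=6: 6 × 0.43 = 2.580
  c=7: 7 × 0.36 = 2.520
  c=8: 8 × 0.26 = 2.080
  c=9: 9 × 0.16 = 1.440
Maximum at c = 6 (2.580 weaned pups).

6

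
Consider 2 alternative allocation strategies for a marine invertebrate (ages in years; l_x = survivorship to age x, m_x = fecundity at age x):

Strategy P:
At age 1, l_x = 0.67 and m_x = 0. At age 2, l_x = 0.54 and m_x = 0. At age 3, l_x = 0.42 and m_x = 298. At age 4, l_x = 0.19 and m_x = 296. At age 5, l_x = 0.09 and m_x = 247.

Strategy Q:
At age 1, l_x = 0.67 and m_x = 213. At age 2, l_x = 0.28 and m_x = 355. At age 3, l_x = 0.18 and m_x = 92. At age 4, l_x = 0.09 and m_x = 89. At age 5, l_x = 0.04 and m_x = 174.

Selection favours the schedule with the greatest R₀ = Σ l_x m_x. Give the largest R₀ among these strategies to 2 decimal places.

273.64

Strategy P: R₀ = 0.67×0 + 0.54×0 + 0.42×298 + 0.19×296 + 0.09×247 = 203.6300
Strategy Q: R₀ = 0.67×213 + 0.28×355 + 0.18×92 + 0.09×89 + 0.04×174 = 273.6400
Highest R₀: strategy Q with 273.6400.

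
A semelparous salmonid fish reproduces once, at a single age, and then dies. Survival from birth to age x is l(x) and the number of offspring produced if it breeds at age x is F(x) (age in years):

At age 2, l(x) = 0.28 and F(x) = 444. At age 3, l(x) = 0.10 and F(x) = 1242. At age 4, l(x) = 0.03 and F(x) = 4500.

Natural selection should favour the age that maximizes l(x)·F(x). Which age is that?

4

Expected offspring if breeding at age x = l(x) × F(x):
  age 2: 0.28 × 444 = 124.320
  age 3: 0.10 × 1242 = 124.200
  age 4: 0.03 × 4500 = 135.000
Maximum at age 4 (135.000).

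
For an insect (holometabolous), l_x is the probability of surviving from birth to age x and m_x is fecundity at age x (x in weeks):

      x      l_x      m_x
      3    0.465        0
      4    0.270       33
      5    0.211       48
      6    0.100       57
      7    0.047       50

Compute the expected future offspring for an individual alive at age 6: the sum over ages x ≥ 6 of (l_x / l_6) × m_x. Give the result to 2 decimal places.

l_6 = 0.100. Conditional survival from age 6 to x is l_x / l_6.
  x=6: (0.100/0.100) × 57 = 57.0000
  x=7: (0.047/0.100) × 50 = 23.5000
Sum = 57.0000 + 23.5000 = 80.5000

80.50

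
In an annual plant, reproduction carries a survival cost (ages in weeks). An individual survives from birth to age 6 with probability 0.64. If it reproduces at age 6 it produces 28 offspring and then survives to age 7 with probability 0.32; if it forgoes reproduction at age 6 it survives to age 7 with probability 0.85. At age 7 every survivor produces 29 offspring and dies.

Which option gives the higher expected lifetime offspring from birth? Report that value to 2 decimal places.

breed at age 6: R₀ = 0.64 × (28 + 0.32 × 29) = 0.64 × 37.2800 = 23.8592
delay to age 7: R₀ = 0.64 × (0.85 × 29) = 0.64 × 24.6500 = 15.7760
Higher: breed at age 6 (23.8592).

23.86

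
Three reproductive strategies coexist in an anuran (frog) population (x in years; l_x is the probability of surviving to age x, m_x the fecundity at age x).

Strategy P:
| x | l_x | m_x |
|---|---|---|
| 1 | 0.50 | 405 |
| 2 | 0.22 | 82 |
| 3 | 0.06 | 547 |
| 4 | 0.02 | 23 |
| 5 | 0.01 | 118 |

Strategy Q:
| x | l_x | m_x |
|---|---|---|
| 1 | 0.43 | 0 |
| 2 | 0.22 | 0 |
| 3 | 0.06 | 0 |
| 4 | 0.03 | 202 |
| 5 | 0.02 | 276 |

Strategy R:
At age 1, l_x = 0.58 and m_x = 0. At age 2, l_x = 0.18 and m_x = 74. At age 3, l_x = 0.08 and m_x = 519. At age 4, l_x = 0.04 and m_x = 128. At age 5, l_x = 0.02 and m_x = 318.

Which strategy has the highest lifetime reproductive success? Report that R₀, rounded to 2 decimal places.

255.00

Strategy P: R₀ = 0.50×405 + 0.22×82 + 0.06×547 + 0.02×23 + 0.01×118 = 255.0000
Strategy Q: R₀ = 0.43×0 + 0.22×0 + 0.06×0 + 0.03×202 + 0.02×276 = 11.5800
Strategy R: R₀ = 0.58×0 + 0.18×74 + 0.08×519 + 0.04×128 + 0.02×318 = 66.3200
Highest R₀: strategy P with 255.0000.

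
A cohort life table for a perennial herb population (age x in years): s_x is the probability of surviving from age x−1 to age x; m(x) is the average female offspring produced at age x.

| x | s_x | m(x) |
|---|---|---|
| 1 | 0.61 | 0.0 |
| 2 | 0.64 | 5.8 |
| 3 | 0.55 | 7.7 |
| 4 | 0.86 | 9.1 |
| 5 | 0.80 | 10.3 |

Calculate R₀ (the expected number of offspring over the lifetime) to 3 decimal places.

7.120

Survivorship from birth: l_x = s_1·s_2·…·s_x.
  l_1 = 0.61000
  l_2 = 0.39040
  l_3 = 0.21472
  l_4 = 0.18466
  l_5 = 0.14773
R₀ = Σ l_x m(x):
  age 1: 0.61000 × 0.0 = 0.0000
  age 2: 0.39040 × 5.8 = 2.2643
  age 3: 0.21472 × 7.7 = 1.6533
  age 4: 0.18466 × 9.1 = 1.6804
  age 5: 0.14773 × 10.3 = 1.5216
R₀ = 0.0000 + 2.2643 + 1.6533 + 1.6804 + 1.5216 = 7.1197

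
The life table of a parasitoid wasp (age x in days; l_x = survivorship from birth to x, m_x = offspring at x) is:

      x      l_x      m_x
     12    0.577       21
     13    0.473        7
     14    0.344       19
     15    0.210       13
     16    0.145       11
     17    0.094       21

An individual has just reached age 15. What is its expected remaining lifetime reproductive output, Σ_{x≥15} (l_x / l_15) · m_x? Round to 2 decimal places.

l_15 = 0.210. Conditional survival from age 15 to x is l_x / l_15.
  x=15: (0.210/0.210) × 13 = 13.0000
  x=16: (0.145/0.210) × 11 = 7.5952
  x=17: (0.094/0.210) × 21 = 9.4000
Sum = 13.0000 + 7.5952 + 9.4000 = 29.9952

30.00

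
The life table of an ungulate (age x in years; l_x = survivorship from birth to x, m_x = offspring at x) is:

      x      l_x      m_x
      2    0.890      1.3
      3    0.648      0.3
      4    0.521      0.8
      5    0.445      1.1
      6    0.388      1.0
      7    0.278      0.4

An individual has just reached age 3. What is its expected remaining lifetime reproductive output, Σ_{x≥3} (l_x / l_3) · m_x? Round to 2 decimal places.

l_3 = 0.648. Conditional survival from age 3 to x is l_x / l_3.
  x=3: (0.648/0.648) × 0.3 = 0.3000
  x=4: (0.521/0.648) × 0.8 = 0.6432
  x=5: (0.445/0.648) × 1.1 = 0.7554
  x=6: (0.388/0.648) × 1.0 = 0.5988
  x=7: (0.278/0.648) × 0.4 = 0.1716
Sum = 0.3000 + 0.6432 + 0.7554 + 0.5988 + 0.1716 = 2.4690

2.47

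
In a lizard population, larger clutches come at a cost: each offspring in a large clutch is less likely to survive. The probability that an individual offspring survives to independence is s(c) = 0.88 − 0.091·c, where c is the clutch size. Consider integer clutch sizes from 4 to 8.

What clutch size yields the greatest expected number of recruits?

5

Expected recruits = c × s(c):
  c=4: 4 × 0.516 = 2.064
  c=5: 5 × 0.425 = 2.125
  c=6: 6 × 0.334 = 2.004
  c=7: 7 × 0.243 = 1.701
  c=8: 8 × 0.152 = 1.216
Maximum at c = 5 (2.125 recruits).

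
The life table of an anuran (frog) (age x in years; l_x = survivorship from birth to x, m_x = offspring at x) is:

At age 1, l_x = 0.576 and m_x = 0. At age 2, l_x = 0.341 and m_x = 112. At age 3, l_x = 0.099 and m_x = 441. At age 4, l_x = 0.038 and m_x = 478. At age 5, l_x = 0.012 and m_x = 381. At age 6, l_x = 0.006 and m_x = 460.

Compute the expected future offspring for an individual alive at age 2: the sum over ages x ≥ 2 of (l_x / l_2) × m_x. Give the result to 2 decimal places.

l_2 = 0.341. Conditional survival from age 2 to x is l_x / l_2.
  x=2: (0.341/0.341) × 112 = 112.0000
  x=3: (0.099/0.341) × 441 = 128.0323
  x=4: (0.038/0.341) × 478 = 53.2669
  x=5: (0.012/0.341) × 381 = 13.4076
  x=6: (0.006/0.341) × 460 = 8.0938
Sum = 112.0000 + 128.0323 + 53.2669 + 13.4076 + 8.0938 = 314.8006

314.80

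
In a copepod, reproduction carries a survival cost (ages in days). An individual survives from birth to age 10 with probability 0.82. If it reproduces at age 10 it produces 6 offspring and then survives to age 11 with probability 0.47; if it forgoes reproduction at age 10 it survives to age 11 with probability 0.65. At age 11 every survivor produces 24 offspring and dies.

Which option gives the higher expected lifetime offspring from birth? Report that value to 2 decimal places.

breed at age 10: R₀ = 0.82 × (6 + 0.47 × 24) = 0.82 × 17.2800 = 14.1696
delay to age 11: R₀ = 0.82 × (0.65 × 24) = 0.82 × 15.6000 = 12.7920
Higher: breed at age 10 (14.1696).

14.17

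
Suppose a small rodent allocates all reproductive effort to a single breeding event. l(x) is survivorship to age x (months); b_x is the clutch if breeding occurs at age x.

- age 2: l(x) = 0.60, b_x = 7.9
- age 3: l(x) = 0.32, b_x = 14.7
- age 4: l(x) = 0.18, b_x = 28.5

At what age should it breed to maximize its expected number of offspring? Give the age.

Expected offspring if breeding at age x = l(x) × b_x:
  age 2: 0.60 × 7.9 = 4.740
  age 3: 0.32 × 14.7 = 4.704
  age 4: 0.18 × 28.5 = 5.130
Maximum at age 4 (5.130).

4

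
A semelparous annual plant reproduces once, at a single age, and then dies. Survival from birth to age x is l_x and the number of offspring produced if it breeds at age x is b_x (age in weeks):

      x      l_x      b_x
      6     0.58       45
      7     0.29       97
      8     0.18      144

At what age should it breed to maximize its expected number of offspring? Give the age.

7

Expected offspring if breeding at age x = l_x × b_x:
  age 6: 0.58 × 45 = 26.100
  age 7: 0.29 × 97 = 28.130
  age 8: 0.18 × 144 = 25.920
Maximum at age 7 (28.130).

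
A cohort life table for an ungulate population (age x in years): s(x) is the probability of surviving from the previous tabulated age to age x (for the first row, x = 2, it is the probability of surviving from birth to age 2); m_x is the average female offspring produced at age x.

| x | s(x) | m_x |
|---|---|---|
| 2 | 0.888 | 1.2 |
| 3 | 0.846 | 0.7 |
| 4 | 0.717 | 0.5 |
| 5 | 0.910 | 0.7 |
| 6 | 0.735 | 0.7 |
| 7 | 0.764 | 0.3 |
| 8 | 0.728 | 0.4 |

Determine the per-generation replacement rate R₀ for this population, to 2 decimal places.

2.62

Survivorship from birth: l_x = s_2·s_3·…·s_x.
  l_2 = 0.88800
  l_3 = 0.75125
  l_4 = 0.53864
  l_5 = 0.49017
  l_6 = 0.36027
  l_7 = 0.27525
  l_8 = 0.20038
R₀ = Σ l_x m_x:
  age 2: 0.88800 × 1.2 = 1.0656
  age 3: 0.75125 × 0.7 = 0.5259
  age 4: 0.53864 × 0.5 = 0.2693
  age 5: 0.49017 × 0.7 = 0.3431
  age 6: 0.36027 × 0.7 = 0.2522
  age 7: 0.27525 × 0.3 = 0.0826
  age 8: 0.20038 × 0.4 = 0.0802
R₀ = 1.0656 + 0.5259 + 0.2693 + 0.3431 + 0.2522 + 0.0826 + 0.0802 = 2.6188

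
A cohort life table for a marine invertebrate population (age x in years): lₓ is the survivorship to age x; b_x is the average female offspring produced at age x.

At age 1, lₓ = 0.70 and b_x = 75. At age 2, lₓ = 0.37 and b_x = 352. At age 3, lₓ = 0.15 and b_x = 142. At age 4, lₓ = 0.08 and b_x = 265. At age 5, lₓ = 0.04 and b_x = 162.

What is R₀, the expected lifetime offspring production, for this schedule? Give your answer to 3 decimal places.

R₀ = Σ lₓ b_x:
  age 1: 0.70 × 75 = 52.5000
  age 2: 0.37 × 352 = 130.2400
  age 3: 0.15 × 142 = 21.3000
  age 4: 0.08 × 265 = 21.2000
  age 5: 0.04 × 162 = 6.4800
R₀ = 52.5000 + 130.2400 + 21.3000 + 21.2000 + 6.4800 = 231.7200

231.720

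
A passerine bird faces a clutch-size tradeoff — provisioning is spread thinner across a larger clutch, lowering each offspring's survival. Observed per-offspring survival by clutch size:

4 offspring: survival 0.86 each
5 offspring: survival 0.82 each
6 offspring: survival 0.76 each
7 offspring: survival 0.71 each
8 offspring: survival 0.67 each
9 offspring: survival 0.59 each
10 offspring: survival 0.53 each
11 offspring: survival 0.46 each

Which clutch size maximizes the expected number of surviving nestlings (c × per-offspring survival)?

8

Expected surviving nestlings = c × s(c):
  c=4: 4 × 0.86 = 3.440
  c=5: 5 × 0.82 = 4.100
  c=6: 6 × 0.76 = 4.560
  c=7: 7 × 0.71 = 4.970
  c=8: 8 × 0.67 = 5.360
  c=9: 9 × 0.59 = 5.310
  c=10: 10 × 0.53 = 5.300
  c=11: 11 × 0.46 = 5.060
Maximum at c = 8 (5.360 surviving nestlings).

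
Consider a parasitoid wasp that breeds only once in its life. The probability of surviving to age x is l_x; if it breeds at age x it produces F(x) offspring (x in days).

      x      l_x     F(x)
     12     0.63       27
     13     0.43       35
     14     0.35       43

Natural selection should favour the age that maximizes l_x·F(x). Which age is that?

12

Expected offspring if breeding at age x = l_x × F(x):
  age 12: 0.63 × 27 = 17.010
  age 13: 0.43 × 35 = 15.050
  age 14: 0.35 × 43 = 15.050
Maximum at age 12 (17.010).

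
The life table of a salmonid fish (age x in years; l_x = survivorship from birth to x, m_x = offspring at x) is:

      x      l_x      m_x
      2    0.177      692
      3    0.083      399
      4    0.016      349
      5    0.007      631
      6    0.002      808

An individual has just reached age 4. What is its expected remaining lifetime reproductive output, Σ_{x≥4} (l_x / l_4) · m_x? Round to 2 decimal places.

726.06

l_4 = 0.016. Conditional survival from age 4 to x is l_x / l_4.
  x=4: (0.016/0.016) × 349 = 349.0000
  x=5: (0.007/0.016) × 631 = 276.0625
  x=6: (0.002/0.016) × 808 = 101.0000
Sum = 349.0000 + 276.0625 + 101.0000 = 726.0625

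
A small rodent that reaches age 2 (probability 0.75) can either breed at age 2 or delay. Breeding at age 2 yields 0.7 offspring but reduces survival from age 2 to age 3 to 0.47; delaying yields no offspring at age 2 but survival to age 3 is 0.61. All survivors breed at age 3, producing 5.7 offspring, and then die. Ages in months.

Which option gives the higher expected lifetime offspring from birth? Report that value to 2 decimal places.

2.61

breed at age 2: R₀ = 0.75 × (0.7 + 0.47 × 5.7) = 0.75 × 3.3790 = 2.5342
delay to age 3: R₀ = 0.75 × (0.61 × 5.7) = 0.75 × 3.4770 = 2.6077
Higher: delay to age 3 (2.6077).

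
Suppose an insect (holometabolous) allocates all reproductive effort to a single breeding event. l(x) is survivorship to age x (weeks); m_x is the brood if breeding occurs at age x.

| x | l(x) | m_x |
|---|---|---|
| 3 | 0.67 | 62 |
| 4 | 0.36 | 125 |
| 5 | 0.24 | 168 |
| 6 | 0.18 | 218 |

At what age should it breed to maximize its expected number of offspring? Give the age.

4

Expected offspring if breeding at age x = l(x) × m_x:
  age 3: 0.67 × 62 = 41.540
  age 4: 0.36 × 125 = 45.000
  age 5: 0.24 × 168 = 40.320
  age 6: 0.18 × 218 = 39.240
Maximum at age 4 (45.000).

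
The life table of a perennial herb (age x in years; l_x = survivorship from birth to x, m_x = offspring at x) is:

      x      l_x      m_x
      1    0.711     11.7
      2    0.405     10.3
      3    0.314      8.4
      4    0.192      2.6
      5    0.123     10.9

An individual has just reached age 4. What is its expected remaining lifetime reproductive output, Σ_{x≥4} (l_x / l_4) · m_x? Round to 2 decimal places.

l_4 = 0.192. Conditional survival from age 4 to x is l_x / l_4.
  x=4: (0.192/0.192) × 2.6 = 2.6000
  x=5: (0.123/0.192) × 10.9 = 6.9828
Sum = 2.6000 + 6.9828 = 9.5828

9.58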